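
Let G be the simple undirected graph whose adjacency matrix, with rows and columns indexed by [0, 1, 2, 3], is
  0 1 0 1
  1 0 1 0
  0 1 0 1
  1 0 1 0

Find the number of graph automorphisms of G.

G is 2-regular and bipartite with parts {1, 3} and {0, 2} (each part is independent and every cross-pair is an edge), so G = K_{2,2}. Aut(K_{2,2}) is the wreath product S_2 ≀ Z_2: permute within each part, then optionally swap the parts; |Aut| = 2·(2!)² = 8.

8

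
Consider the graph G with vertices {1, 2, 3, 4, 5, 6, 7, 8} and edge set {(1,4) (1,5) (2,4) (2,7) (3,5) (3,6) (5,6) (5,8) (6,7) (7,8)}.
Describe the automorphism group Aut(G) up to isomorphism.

the trivial group

The degree sequence is [2, 2, 2, 2, 4, 3, 3, 2]. Checking the degree-preserving permutations of the vertex set shows that none except the identity preserves every edge, so Aut(G) is trivial.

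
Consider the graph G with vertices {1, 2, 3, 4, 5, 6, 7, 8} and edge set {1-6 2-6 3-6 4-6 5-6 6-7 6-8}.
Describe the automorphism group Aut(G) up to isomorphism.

Vertex 6 has degree 7 and every other vertex has degree 1, so G is the star K_{1,7} with centre 6. The 7 leaves are pairwise interchangeable while the centre is fixed, giving Aut(G) = S_7.

the symmetric group on 7 letters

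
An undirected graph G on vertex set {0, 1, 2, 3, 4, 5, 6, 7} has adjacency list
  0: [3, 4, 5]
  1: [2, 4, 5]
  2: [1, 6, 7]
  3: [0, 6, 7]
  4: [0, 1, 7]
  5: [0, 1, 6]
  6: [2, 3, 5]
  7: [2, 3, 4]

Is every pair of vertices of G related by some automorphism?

Yes

G is 3-regular and bipartite on 2^3 = 8 vertices with girth 4; it is the hypercube graph Q_3. The symmetry group of the 3-cube is the hyperoctahedral group B_3 = Z_2 ≀ S_3, of order 2^3·3! = 48. This group acts transitively on the 8 vertices.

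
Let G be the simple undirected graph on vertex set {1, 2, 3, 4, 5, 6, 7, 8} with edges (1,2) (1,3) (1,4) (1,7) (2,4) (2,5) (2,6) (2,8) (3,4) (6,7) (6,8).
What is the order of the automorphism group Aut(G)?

The degree sequence is [4, 5, 2, 3, 1, 3, 2, 2]. Checking the degree-preserving permutations of the vertex set shows that none except the identity preserves every edge, so Aut(G) is trivial.

1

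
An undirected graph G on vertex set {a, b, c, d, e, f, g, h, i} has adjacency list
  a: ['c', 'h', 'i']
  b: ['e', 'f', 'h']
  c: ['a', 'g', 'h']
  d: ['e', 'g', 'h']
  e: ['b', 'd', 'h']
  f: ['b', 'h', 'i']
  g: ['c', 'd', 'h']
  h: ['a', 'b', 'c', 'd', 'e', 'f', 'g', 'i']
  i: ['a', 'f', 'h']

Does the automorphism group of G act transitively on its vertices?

No

Vertex h is the only vertex of degree 8, so every automorphism fixes it; G is not vertex-transitive.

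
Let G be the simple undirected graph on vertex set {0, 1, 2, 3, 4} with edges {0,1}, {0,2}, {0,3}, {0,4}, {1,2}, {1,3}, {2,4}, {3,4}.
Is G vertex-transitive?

Vertex 0 is the only vertex of degree 4, so every automorphism fixes it; G is not vertex-transitive.

No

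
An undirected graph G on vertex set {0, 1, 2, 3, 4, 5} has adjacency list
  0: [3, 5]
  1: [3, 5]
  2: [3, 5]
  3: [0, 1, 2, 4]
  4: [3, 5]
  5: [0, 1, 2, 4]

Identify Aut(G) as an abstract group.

S_4 × S_2

The vertices split by degree into {3, 5} (degree 4) and {0, 1, 2, 4} (degree 2); every edge runs between the two parts, so G is the complete bipartite graph K_{2,4}. Automorphisms preserve the bipartition setwise (since the parts differ in size) and act as S_4 × S_2 within it; |Aut| = 48.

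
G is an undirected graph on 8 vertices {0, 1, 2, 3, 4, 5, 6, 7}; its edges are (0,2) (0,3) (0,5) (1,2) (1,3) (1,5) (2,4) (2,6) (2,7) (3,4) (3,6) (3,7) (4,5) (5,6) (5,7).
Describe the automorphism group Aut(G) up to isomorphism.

The vertices split by degree into {2, 3, 5} (degree 5) and {0, 1, 4, 6, 7} (degree 3); every edge runs between the two parts, so G is the complete bipartite graph K_{3,5}. Automorphisms preserve the bipartition setwise (since the parts differ in size) and act as S_3 × S_5 within it; |Aut| = 720.

S_3 × S_5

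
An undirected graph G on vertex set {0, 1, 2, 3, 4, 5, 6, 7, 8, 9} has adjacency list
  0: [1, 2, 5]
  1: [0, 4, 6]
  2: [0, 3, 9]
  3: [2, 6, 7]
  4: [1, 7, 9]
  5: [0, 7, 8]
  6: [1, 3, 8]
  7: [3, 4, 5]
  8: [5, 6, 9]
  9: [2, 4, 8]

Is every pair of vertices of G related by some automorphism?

Yes

G is 3-regular on 10 vertices with no triangles and no 4-cycles (girth 5): this is the Petersen graph. It is a classical fact that the Petersen graph has automorphism group S_5 (order 120), arising from its description as the Kneser graph K(5,2). This group acts transitively on the 10 vertices.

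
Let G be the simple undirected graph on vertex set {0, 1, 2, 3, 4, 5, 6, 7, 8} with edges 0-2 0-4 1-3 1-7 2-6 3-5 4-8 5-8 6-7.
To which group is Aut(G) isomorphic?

G is 2-regular and connected on 9 vertices, i.e. the cycle C_9. The automorphisms of the 9-cycle are exactly the symmetries of a regular 9-gon: the dihedral group D_9, |D_9| = 18.

the dihedral group of order 18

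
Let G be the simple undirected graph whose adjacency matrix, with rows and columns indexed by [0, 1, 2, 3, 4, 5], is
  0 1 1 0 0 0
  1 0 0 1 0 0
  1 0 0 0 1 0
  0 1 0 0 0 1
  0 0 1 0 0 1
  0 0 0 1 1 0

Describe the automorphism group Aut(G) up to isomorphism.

the dihedral group of order 12

Every vertex has degree 2 and the graph is connected, so G is the 6-cycle C_6. The automorphisms of the 6-cycle are exactly the symmetries of a regular 6-gon: the dihedral group D_6, |D_6| = 12.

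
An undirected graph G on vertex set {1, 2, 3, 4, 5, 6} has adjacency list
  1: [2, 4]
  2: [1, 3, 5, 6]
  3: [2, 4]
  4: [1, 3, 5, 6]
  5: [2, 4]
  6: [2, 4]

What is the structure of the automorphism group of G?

The vertices split by degree into {2, 4} (degree 4) and {1, 3, 5, 6} (degree 2); every edge runs between the two parts, so G is the complete bipartite graph K_{2,4}. The parts have unequal sizes, so no automorphism swaps them; each part is permuted independently, giving S_2 × S_4 of order 2!·4! = 48.

S_2 × S_4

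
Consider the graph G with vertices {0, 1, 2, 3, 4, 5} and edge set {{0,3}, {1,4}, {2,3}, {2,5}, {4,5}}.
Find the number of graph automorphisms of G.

2

The degree sequence is [1, 1, 2, 2, 2, 2]; the two degree-1 vertices 0 and 1 are the ends of a path, so G = P_6. The only nontrivial automorphism of a path is the end-to-end reflection, so Aut(G) ≅ Z_2.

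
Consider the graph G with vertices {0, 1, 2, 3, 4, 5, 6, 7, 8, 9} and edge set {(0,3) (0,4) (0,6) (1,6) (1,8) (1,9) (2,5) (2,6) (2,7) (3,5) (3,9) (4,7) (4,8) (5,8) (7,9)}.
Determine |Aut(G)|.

120

G is 3-regular on 10 vertices with no triangles and no 4-cycles (girth 5): this is the Petersen graph. Viewing the Petersen graph as the Kneser graph K(5,2) — vertices are 2-subsets of {1,…,5}, edges join disjoint pairs — its automorphisms are exactly the permutations of the 5-element set, so Aut ≅ S_5 of order 120.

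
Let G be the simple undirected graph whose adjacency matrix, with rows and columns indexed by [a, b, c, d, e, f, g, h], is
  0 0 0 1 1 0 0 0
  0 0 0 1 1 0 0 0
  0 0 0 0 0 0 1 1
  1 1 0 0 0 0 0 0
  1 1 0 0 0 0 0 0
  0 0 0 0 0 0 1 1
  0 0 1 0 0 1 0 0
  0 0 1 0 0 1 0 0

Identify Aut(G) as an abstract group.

(D_4 × D_4) ⋊ Z_2

G has two connected components, {c, f, g, h} and {a, b, d, e}; each is 2-regular, so G = C_4 ⊔ C_4. With two isomorphic components, Aut(G) = Aut(C_4) ≀ S_2 = (D_4 × D_4) ⋊ Z_2: permute each cycle by D_4, then optionally swap the two cycles. Order 2·(2·4)² = 128.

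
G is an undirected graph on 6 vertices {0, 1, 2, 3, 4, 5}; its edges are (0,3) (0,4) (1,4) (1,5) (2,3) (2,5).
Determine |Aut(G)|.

Every vertex has degree 2 and the graph is connected, so G is the 6-cycle C_6. C_6 has 6 rotations and 6 reflections, so Aut(C_6) ≅ D_6 of order 12.

12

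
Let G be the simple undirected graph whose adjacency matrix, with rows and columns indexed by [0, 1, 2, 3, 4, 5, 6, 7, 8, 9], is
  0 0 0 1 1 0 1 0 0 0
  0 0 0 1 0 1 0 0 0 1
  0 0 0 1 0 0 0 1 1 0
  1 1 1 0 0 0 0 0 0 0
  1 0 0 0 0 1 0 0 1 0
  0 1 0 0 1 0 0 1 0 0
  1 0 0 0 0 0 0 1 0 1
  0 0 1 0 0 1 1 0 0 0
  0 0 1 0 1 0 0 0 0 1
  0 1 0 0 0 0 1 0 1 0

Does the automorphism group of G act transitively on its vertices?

Yes

G is 3-regular on 10 vertices with no triangles and no 4-cycles (girth 5): this is the Petersen graph. Viewing the Petersen graph as the Kneser graph K(5,2) — vertices are 2-subsets of {1,…,5}, edges join disjoint pairs — its automorphisms are exactly the permutations of the 5-element set, so Aut ≅ S_5 of order 120. Under this action every vertex can be carried to every other, so G is vertex-transitive.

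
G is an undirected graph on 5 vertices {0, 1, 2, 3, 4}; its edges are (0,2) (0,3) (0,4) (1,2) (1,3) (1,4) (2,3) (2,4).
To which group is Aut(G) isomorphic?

the dihedral group of order 8

Vertex 2 is the unique vertex of degree 4; the remaining 4 vertices each have degree 3 and induce a cycle, so G is the wheel on 5 vertices with hub 2. With the hub fixed, the remaining symmetry is that of the rim cycle C_4, giving the dihedral group D_4.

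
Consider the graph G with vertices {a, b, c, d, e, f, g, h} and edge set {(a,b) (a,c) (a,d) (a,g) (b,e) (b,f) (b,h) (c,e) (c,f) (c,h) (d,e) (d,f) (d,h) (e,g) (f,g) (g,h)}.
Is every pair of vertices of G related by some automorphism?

G is 4-regular and bipartite with parts {a, e, f, h} and {b, c, d, g} (each part is independent and every cross-pair is an edge), so G = K_{4,4}. Each part can be permuted independently (S_4 × S_4) and the two equal-size parts can also be swapped, giving (S_4 × S_4) ⋊ Z_2 of order 2·(4!)² = 1152. This group acts transitively on the 8 vertices.

Yes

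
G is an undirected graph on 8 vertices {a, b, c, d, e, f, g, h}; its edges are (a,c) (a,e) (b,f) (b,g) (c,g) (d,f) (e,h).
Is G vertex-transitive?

Automorphisms preserve degree, but G has vertices of degree 1 and vertices of degree 2; no automorphism maps one to the other, so G is not vertex-transitive.

No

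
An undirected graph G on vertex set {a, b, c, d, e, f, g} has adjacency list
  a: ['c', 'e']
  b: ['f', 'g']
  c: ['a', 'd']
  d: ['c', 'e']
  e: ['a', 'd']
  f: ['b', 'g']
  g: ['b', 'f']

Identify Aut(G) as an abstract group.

D_3 × D_4

G has two connected components, {a, c, d, e} and {b, f, g}; each is 2-regular, so G = C_4 ⊔ C_3. The components are non-isomorphic (different sizes), so Aut(G) = Aut(C_3) × Aut(C_4) = D_3 × D_4 of order 6·8 = 48.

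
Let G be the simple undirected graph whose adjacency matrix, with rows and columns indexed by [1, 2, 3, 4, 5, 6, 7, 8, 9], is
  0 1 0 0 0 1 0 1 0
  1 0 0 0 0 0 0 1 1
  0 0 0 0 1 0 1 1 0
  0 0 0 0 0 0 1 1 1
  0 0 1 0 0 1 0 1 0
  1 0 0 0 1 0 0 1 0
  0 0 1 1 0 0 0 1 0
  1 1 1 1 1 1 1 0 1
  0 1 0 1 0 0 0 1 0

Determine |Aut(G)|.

16

Vertex 8 is the unique vertex of degree 8; the remaining 8 vertices each have degree 3 and induce a cycle, so G is the wheel on 9 vertices with hub 8. Every automorphism fixes the hub and acts on the rim 8-cycle, so Aut(G) ≅ Aut(C_8) = D_8 of order 16.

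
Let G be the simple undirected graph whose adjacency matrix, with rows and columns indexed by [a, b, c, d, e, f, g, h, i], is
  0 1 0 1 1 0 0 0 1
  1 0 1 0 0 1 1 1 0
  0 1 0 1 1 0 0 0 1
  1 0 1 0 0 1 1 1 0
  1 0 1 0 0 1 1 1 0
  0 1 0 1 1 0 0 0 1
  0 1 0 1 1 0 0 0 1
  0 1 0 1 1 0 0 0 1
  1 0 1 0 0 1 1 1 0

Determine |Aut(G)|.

2880

The vertices split by degree into {b, d, e, i} (degree 5) and {a, c, f, g, h} (degree 4); every edge runs between the two parts, so G is the complete bipartite graph K_{4,5}. Automorphisms preserve the bipartition setwise (since the parts differ in size) and act as S_5 × S_4 within it; |Aut| = 2880.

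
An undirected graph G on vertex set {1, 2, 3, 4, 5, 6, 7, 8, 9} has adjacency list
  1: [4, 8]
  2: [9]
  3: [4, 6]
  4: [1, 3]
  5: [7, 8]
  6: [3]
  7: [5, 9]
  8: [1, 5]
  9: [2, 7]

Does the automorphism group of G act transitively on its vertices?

No

Automorphisms preserve degree, but G has vertices of degree 1 and vertices of degree 2; no automorphism maps one to the other, so G is not vertex-transitive.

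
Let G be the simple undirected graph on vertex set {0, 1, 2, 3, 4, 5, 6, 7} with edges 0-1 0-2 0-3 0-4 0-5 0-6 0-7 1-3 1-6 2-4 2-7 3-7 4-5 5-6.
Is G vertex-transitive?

No

Vertex 0 is the only vertex of degree 7, so every automorphism fixes it; G is not vertex-transitive.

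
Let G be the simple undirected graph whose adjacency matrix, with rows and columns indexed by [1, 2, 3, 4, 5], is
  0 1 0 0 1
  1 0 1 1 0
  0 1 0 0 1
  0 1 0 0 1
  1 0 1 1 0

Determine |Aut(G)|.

The vertices split by degree into {2, 5} (degree 3) and {1, 3, 4} (degree 2); every edge runs between the two parts, so G is the complete bipartite graph K_{2,3}. The parts have unequal sizes, so no automorphism swaps them; each part is permuted independently, giving S_3 × S_2 of order 3!·2! = 12.

12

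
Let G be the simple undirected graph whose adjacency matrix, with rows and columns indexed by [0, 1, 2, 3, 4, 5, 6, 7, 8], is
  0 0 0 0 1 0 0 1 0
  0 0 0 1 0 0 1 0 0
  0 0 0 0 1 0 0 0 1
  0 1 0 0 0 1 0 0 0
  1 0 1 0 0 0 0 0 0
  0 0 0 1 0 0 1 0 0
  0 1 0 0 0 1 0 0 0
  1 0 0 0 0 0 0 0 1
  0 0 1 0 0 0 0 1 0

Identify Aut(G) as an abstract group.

G has two connected components, {0, 2, 4, 7, 8} and {1, 3, 5, 6}; each is 2-regular, so G = C_5 ⊔ C_4. The components are non-isomorphic (different sizes), so Aut(G) = Aut(C_5) × Aut(C_4) = D_5 × D_4 of order 10·8 = 80.

D_5 × D_4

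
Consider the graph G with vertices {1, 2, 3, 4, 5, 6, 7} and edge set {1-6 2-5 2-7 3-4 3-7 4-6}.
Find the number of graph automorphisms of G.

The degree sequence is [1, 2, 2, 2, 1, 2, 2]; the two degree-1 vertices 1 and 5 are the ends of a path, so G = P_7. The only nontrivial automorphism of a path is the end-to-end reflection, so Aut(G) ≅ Z_2.

2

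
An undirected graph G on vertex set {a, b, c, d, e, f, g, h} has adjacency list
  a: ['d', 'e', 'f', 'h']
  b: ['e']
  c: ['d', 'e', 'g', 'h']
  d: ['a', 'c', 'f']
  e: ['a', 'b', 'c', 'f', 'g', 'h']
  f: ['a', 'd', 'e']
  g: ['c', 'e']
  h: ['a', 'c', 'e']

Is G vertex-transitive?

No

Vertex b is the only vertex of degree 1, so every automorphism fixes it; G is not vertex-transitive.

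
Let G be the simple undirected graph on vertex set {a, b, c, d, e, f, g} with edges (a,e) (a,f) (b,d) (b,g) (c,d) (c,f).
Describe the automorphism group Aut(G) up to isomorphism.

Z_2

The degree sequence is [2, 2, 2, 2, 1, 2, 1]; the two degree-1 vertices e and g are the ends of a path, so G = P_7. A path has exactly one nontrivial symmetry — reversal — giving Aut(G) of order 2.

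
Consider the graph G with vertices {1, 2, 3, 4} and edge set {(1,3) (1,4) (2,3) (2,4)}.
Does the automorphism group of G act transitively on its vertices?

Yes

G is 2-regular and bipartite with parts {1, 2} and {3, 4} (each part is independent and every cross-pair is an edge), so G = K_{2,2}. Aut(K_{2,2}) is the wreath product S_2 ≀ Z_2: permute within each part, then optionally swap the parts; |Aut| = 2·(2!)² = 8. Under this action every vertex can be carried to every other, so G is vertex-transitive.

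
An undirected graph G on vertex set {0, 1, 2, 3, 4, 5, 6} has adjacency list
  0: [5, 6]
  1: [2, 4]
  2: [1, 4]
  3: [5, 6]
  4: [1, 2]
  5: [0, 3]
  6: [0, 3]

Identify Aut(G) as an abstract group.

G has two connected components, {0, 3, 5, 6} and {1, 2, 4}; each is 2-regular, so G = C_4 ⊔ C_3. The components are non-isomorphic (different sizes), so Aut(G) = Aut(C_4) × Aut(C_3) = D_4 × D_3 of order 8·6 = 48.

D_4 × D_3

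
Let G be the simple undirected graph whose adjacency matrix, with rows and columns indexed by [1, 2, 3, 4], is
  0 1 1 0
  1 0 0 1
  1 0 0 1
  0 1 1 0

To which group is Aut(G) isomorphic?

G is 2-regular and bipartite with parts {2, 3} and {1, 4} (each part is independent and every cross-pair is an edge), so G = K_{2,2}. Each part can be permuted independently (S_2 × S_2) and the two equal-size parts can also be swapped, giving (S_2 × S_2) ⋊ Z_2 of order 2·(2!)² = 8.

S_2 ≀ Z_2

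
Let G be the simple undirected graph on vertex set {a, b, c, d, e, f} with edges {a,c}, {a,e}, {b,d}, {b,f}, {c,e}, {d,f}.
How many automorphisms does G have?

G has two connected components, {b, d, f} and {a, c, e}; each is 2-regular, so G = C_3 ⊔ C_3. With two isomorphic components, Aut(G) = Aut(C_3) ≀ S_2 = (D_3 × D_3) ⋊ Z_2: permute each cycle by D_3, then optionally swap the two cycles. Order 2·(2·3)² = 72.

72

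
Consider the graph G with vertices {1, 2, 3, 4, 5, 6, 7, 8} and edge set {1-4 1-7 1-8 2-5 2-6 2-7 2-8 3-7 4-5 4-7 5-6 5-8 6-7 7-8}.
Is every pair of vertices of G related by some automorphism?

Vertex 3 is the only vertex of degree 1, so every automorphism fixes it; G is not vertex-transitive.

No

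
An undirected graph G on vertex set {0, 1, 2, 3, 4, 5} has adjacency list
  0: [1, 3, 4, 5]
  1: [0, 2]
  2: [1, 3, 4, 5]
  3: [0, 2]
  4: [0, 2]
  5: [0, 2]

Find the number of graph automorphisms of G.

48

The vertices split by degree into {0, 2} (degree 4) and {1, 3, 4, 5} (degree 2); every edge runs between the two parts, so G is the complete bipartite graph K_{2,4}. Automorphisms preserve the bipartition setwise (since the parts differ in size) and act as S_4 × S_2 within it; |Aut| = 48.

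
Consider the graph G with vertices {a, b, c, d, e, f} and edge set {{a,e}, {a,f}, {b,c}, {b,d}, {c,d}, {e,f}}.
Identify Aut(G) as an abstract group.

(D_3 × D_3) ⋊ Z_2

G has two connected components, {a, e, f} and {b, c, d}; each is 2-regular, so G = C_3 ⊔ C_3. With two isomorphic components, Aut(G) = Aut(C_3) ≀ S_2 = (D_3 × D_3) ⋊ Z_2: permute each cycle by D_3, then optionally swap the two cycles. Order 2·(2·3)² = 72.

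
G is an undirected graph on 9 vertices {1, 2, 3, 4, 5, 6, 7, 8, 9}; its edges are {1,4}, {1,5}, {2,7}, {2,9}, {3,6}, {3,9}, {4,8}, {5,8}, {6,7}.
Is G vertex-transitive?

No

G has two connected components, {2, 3, 6, 7, 9} and {1, 4, 5, 8}; each is 2-regular, so G = C_5 ⊔ C_4. The orbit of 1 under Aut(G) is {1, 4, 5, 8}, which does not contain 2, so G is not vertex-transitive.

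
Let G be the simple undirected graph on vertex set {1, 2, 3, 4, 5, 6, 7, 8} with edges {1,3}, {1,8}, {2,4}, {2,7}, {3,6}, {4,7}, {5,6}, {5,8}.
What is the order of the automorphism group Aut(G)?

60

G has two connected components, {1, 3, 5, 6, 8} and {2, 4, 7}; each is 2-regular, so G = C_5 ⊔ C_3. No automorphism exchanges components of different sizes, hence Aut(G) is the direct product D_5 × D_3, order 60.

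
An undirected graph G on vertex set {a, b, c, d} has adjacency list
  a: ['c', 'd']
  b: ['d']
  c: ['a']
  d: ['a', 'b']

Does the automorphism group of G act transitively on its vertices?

Automorphisms preserve degree, but G has vertices of degree 1 and vertices of degree 2; no automorphism maps one to the other, so G is not vertex-transitive.

No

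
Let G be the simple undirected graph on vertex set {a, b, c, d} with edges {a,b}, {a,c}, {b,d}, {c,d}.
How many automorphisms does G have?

8

Every vertex has degree 2 and the graph is connected, so G is the 4-cycle C_4. C_4 has 4 rotations and 4 reflections, so Aut(C_4) ≅ D_4 of order 8.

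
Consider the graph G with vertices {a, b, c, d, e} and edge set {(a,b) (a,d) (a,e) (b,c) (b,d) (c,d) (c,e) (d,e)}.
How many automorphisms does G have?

Vertex d is the unique vertex of degree 4; the remaining 4 vertices each have degree 3 and induce a cycle, so G is the wheel on 5 vertices with hub d. Every automorphism fixes the hub and acts on the rim 4-cycle, so Aut(G) ≅ Aut(C_4) = D_4 of order 8.

8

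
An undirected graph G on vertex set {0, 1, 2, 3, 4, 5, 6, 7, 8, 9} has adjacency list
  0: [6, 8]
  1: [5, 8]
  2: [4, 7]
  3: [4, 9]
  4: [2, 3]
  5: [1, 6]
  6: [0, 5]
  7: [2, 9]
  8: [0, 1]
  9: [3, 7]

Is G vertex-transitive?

G has two connected components, {0, 1, 5, 6, 8} and {2, 3, 4, 7, 9}; each is 2-regular, so G = C_5 ⊔ C_5. Aut of a disjoint union of two copies of C_5 is the wreath product D_5 ≀ Z_2, of order 2·10² = 200. This group acts transitively on the 10 vertices.

Yes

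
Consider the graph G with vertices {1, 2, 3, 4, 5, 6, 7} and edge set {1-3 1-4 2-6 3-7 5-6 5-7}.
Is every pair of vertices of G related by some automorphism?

No

Automorphisms preserve degree, but G has vertices of degree 1 and vertices of degree 2; no automorphism maps one to the other, so G is not vertex-transitive.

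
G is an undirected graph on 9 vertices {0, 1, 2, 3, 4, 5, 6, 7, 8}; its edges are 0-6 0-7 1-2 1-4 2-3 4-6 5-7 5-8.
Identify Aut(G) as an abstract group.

the cyclic group of order 2

The degree sequence is [2, 2, 2, 1, 2, 2, 2, 2, 1]; the two degree-1 vertices 3 and 8 are the ends of a path, so G = P_9. A path has exactly one nontrivial symmetry — reversal — giving Aut(G) of order 2.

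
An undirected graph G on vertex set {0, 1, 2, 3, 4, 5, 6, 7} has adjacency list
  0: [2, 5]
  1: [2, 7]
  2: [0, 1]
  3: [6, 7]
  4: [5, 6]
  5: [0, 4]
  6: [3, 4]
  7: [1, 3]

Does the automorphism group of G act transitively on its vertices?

G is 2-regular and connected on 8 vertices, i.e. the cycle C_8. The automorphisms of the 8-cycle are exactly the symmetries of a regular 8-gon: the dihedral group D_8, |D_8| = 16. This group acts transitively on the 8 vertices.

Yes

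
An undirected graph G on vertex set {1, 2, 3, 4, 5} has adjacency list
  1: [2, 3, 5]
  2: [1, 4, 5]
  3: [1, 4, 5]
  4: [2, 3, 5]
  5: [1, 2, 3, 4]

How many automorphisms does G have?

Vertex 5 is the unique vertex of degree 4; the remaining 4 vertices each have degree 3 and induce a cycle, so G is the wheel on 5 vertices with hub 5. Every automorphism fixes the hub and acts on the rim 4-cycle, so Aut(G) ≅ Aut(C_4) = D_4 of order 8.

8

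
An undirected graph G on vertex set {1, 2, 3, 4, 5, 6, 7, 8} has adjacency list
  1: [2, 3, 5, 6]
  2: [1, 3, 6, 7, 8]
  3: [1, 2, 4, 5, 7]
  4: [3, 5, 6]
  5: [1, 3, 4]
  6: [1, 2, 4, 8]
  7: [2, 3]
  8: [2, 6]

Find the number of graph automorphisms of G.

The degree sequence is [4, 5, 5, 3, 3, 4, 2, 2]. Checking the degree-preserving permutations of the vertex set shows that none except the identity preserves every edge, so Aut(G) is trivial.

1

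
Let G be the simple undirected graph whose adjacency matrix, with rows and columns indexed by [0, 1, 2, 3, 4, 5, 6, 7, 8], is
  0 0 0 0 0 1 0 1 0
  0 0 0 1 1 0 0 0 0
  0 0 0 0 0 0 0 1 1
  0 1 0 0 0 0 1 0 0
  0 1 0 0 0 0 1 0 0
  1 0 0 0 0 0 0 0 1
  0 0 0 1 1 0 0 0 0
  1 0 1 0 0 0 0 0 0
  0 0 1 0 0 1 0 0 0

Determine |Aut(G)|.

80

G has two connected components, {0, 2, 5, 7, 8} and {1, 3, 4, 6}; each is 2-regular, so G = C_5 ⊔ C_4. The components are non-isomorphic (different sizes), so Aut(G) = Aut(C_4) × Aut(C_5) = D_4 × D_5 of order 8·10 = 80.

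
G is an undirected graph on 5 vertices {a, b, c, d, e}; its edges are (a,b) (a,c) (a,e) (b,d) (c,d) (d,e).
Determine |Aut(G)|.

The vertices split by degree into {a, d} (degree 3) and {b, c, e} (degree 2); every edge runs between the two parts, so G is the complete bipartite graph K_{2,3}. Automorphisms preserve the bipartition setwise (since the parts differ in size) and act as S_2 × S_3 within it; |Aut| = 12.

12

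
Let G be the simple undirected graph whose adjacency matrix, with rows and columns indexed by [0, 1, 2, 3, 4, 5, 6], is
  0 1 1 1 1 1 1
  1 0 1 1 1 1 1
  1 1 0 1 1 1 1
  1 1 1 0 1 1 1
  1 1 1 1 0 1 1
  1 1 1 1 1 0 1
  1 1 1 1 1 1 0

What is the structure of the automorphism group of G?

Every vertex has degree 6, so G is the complete graph K_7. Any permutation of the 7 vertices preserves K_7, so Aut(K_7) = S_7 of order 7! = 5040.

S_7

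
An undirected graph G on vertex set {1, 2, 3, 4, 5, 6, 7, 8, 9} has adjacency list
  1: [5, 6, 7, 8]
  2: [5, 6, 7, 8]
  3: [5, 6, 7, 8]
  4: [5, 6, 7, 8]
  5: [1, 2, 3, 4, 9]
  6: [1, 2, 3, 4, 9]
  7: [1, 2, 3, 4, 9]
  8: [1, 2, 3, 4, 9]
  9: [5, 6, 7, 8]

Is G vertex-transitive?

Automorphisms preserve degree, but G has vertices of degree 4 and vertices of degree 5; no automorphism maps one to the other, so G is not vertex-transitive.

No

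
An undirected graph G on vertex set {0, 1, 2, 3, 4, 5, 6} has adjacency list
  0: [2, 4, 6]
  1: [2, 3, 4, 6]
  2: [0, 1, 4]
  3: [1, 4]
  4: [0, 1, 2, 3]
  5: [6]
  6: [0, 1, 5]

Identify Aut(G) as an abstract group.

The degree sequence is [3, 4, 3, 2, 4, 1, 3]. Checking the degree-preserving permutations of the vertex set shows that none except the identity preserves every edge, so Aut(G) is trivial.

the trivial group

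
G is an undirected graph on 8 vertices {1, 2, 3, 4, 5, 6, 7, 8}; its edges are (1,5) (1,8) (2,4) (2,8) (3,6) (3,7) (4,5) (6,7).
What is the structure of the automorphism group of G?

G has two connected components, {1, 2, 4, 5, 8} and {3, 6, 7}; each is 2-regular, so G = C_5 ⊔ C_3. No automorphism exchanges components of different sizes, hence Aut(G) is the direct product D_5 × D_3, order 60.

D_5 × D_3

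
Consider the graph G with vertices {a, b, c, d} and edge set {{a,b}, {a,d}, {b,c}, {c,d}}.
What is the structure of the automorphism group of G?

D_4

G is 2-regular and connected on 4 vertices, i.e. the cycle C_4. C_4 has 4 rotations and 4 reflections, so Aut(C_4) ≅ D_4 of order 8.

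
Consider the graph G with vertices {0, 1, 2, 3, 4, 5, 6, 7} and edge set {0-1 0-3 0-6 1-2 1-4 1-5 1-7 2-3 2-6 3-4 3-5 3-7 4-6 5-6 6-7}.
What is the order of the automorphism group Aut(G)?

The vertices split by degree into {1, 3, 6} (degree 5) and {0, 2, 4, 5, 7} (degree 3); every edge runs between the two parts, so G is the complete bipartite graph K_{3,5}. The parts have unequal sizes, so no automorphism swaps them; each part is permuted independently, giving S_5 × S_3 of order 5!·3! = 720.

720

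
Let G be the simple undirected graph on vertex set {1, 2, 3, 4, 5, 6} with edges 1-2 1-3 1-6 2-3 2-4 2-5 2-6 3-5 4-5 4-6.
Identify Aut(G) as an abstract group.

Vertex 2 is the unique vertex of degree 5; the remaining 5 vertices each have degree 3 and induce a cycle, so G is the wheel on 6 vertices with hub 2. With the hub fixed, the remaining symmetry is that of the rim cycle C_5, giving the dihedral group D_5.

D_5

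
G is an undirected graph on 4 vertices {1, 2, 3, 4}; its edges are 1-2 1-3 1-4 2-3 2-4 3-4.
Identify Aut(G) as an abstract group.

the symmetric group on 4 letters

Every vertex has degree 3, so G is the complete graph K_4. Any permutation of the 4 vertices preserves K_4, so Aut(K_4) = S_4 of order 4! = 24.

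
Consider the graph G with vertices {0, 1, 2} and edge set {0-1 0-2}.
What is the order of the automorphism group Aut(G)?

2

The degree sequence is [2, 1, 1]; the two degree-1 vertices 1 and 2 are the ends of a path, so G = P_3. A path has exactly one nontrivial symmetry — reversal — giving Aut(G) of order 2.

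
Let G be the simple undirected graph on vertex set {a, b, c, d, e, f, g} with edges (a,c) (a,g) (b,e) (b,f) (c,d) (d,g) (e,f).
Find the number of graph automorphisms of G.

48

G has two connected components, {a, c, d, g} and {b, e, f}; each is 2-regular, so G = C_4 ⊔ C_3. The components are non-isomorphic (different sizes), so Aut(G) = Aut(C_3) × Aut(C_4) = D_3 × D_4 of order 6·8 = 48.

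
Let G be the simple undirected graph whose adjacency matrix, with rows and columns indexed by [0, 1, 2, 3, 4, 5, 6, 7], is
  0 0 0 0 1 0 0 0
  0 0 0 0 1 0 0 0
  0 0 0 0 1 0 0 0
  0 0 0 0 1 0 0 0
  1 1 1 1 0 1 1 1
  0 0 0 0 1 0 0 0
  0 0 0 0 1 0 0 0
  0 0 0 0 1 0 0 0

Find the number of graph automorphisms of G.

5040

Vertex 4 has degree 7 and every other vertex has degree 1, so G is the star K_{1,7} with centre 4. Any automorphism fixes the centre and permutes the 7 leaves freely, so Aut(G) ≅ S_7 of order 7! = 5040.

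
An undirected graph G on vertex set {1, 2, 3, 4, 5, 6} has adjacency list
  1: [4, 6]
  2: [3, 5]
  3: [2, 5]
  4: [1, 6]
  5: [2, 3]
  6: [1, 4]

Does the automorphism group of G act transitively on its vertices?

Yes

G has two connected components, {1, 4, 6} and {2, 3, 5}; each is 2-regular, so G = C_3 ⊔ C_3. Aut of a disjoint union of two copies of C_3 is the wreath product D_3 ≀ Z_2, of order 2·6² = 72. This group acts transitively on the 6 vertices.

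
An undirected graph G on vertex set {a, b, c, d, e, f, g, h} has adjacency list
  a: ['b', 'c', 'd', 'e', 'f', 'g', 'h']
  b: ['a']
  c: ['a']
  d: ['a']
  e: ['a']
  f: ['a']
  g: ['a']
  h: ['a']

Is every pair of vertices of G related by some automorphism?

Vertex a is the only vertex of degree 7, so every automorphism fixes it; G is not vertex-transitive.

No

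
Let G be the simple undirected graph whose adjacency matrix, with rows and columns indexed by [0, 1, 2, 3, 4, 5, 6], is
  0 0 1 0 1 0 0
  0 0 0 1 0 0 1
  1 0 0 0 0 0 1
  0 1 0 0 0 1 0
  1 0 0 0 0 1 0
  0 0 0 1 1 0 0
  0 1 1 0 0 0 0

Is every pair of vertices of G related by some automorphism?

Yes

G is 2-regular and connected on 7 vertices, i.e. the cycle C_7. The automorphisms of the 7-cycle are exactly the symmetries of a regular 7-gon: the dihedral group D_7, |D_7| = 14. Under this action every vertex can be carried to every other, so G is vertex-transitive.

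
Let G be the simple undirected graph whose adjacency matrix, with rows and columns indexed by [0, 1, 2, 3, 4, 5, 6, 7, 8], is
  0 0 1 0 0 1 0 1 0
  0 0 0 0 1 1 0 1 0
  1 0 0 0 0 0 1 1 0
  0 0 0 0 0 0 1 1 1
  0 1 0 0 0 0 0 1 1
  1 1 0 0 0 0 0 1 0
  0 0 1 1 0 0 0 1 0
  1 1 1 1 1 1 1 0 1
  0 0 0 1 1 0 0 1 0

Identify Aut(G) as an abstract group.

D_8

Vertex 7 is the unique vertex of degree 8; the remaining 8 vertices each have degree 3 and induce a cycle, so G is the wheel on 9 vertices with hub 7. Every automorphism fixes the hub and acts on the rim 8-cycle, so Aut(G) ≅ Aut(C_8) = D_8 of order 16.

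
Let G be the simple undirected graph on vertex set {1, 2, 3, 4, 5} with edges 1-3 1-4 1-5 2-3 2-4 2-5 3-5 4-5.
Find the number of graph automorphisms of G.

8

Vertex 5 is the unique vertex of degree 4; the remaining 4 vertices each have degree 3 and induce a cycle, so G is the wheel on 5 vertices with hub 5. With the hub fixed, the remaining symmetry is that of the rim cycle C_4, giving the dihedral group D_4.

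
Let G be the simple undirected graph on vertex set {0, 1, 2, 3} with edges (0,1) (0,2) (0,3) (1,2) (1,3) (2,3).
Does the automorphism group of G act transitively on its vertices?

Yes

Every vertex has degree 3, so G is the complete graph K_4. Every bijection on the vertex set is an automorphism of K_4; hence Aut(K_4) ≅ S_4, order 24. Under this action every vertex can be carried to every other, so G is vertex-transitive.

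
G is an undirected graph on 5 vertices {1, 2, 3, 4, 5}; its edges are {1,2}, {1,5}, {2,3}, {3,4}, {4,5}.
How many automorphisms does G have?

G is 2-regular and connected on 5 vertices, i.e. the cycle C_5. C_5 has 5 rotations and 5 reflections, so Aut(C_5) ≅ D_5 of order 10.

10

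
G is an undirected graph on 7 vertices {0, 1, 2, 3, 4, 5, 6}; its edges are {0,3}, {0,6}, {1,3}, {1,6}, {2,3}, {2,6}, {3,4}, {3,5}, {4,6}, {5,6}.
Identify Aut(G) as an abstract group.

S_2 × S_5

The vertices split by degree into {3, 6} (degree 5) and {0, 1, 2, 4, 5} (degree 2); every edge runs between the two parts, so G is the complete bipartite graph K_{2,5}. The parts have unequal sizes, so no automorphism swaps them; each part is permuted independently, giving S_2 × S_5 of order 2!·5! = 240.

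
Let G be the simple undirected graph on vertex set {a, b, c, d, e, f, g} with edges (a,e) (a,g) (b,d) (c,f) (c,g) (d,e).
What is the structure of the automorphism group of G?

C_2

The degree sequence is [2, 1, 2, 2, 2, 1, 2]; the two degree-1 vertices b and f are the ends of a path, so G = P_7. A path has exactly one nontrivial symmetry — reversal — giving Aut(G) of order 2.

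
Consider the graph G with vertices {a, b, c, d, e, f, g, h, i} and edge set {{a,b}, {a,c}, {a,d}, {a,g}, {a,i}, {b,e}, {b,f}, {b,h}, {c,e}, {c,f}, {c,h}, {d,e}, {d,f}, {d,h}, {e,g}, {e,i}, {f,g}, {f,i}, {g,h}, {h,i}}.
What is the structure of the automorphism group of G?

The vertices split by degree into {a, e, f, h} (degree 5) and {b, c, d, g, i} (degree 4); every edge runs between the two parts, so G is the complete bipartite graph K_{4,5}. The parts have unequal sizes, so no automorphism swaps them; each part is permuted independently, giving S_5 × S_4 of order 5!·4! = 2880.

S_5 × S_4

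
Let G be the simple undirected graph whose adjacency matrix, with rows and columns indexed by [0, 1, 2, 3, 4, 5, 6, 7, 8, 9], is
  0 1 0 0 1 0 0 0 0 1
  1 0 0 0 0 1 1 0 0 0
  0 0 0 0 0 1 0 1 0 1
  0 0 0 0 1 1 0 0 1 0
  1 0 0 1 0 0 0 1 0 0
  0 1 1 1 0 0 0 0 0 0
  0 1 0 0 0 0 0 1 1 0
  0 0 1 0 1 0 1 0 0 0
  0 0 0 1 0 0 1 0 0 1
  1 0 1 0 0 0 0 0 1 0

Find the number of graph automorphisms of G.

120

G is 3-regular on 10 vertices with no triangles and no 4-cycles (girth 5): this is the Petersen graph. Viewing the Petersen graph as the Kneser graph K(5,2) — vertices are 2-subsets of {1,…,5}, edges join disjoint pairs — its automorphisms are exactly the permutations of the 5-element set, so Aut ≅ S_5 of order 120.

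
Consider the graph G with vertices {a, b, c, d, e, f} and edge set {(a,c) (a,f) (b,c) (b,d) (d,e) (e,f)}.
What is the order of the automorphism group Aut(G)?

Every vertex has degree 2 and the graph is connected, so G is the 6-cycle C_6. C_6 has 6 rotations and 6 reflections, so Aut(C_6) ≅ D_6 of order 12.

12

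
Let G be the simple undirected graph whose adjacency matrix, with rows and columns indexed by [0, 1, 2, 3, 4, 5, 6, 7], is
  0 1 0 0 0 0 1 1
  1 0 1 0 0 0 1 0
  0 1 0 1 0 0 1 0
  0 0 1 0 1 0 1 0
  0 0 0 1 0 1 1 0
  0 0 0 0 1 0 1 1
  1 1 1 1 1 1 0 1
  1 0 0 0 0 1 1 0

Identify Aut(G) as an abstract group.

Vertex 6 is the unique vertex of degree 7; the remaining 7 vertices each have degree 3 and induce a cycle, so G is the wheel on 8 vertices with hub 6. With the hub fixed, the remaining symmetry is that of the rim cycle C_7, giving the dihedral group D_7.

D_7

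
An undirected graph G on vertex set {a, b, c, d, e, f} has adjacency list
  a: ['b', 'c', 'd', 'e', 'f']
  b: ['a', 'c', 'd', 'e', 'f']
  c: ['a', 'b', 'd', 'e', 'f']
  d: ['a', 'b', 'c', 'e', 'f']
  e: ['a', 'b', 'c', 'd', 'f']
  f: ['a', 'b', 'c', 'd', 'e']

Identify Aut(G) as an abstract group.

the symmetric group on 6 letters

All 6 vertices are pairwise adjacent: G = K_6. Every bijection on the vertex set is an automorphism of K_6; hence Aut(K_6) ≅ S_6, order 720.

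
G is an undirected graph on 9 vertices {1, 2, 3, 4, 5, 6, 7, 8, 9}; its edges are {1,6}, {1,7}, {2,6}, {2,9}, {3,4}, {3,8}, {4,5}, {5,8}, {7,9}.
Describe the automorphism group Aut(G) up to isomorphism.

G has two connected components, {1, 2, 6, 7, 9} and {3, 4, 5, 8}; each is 2-regular, so G = C_5 ⊔ C_4. The components are non-isomorphic (different sizes), so Aut(G) = Aut(C_5) × Aut(C_4) = D_5 × D_4 of order 10·8 = 80.

D_5 × D_4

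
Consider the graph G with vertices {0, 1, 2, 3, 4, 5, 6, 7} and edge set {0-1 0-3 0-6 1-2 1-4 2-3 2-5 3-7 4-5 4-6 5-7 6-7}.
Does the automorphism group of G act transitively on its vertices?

Yes

G is 3-regular and bipartite on 2^3 = 8 vertices with girth 4; it is the hypercube graph Q_3. The symmetry group of the 3-cube is the hyperoctahedral group B_3 = Z_2 ≀ S_3, of order 2^3·3! = 48. This group acts transitively on the 8 vertices.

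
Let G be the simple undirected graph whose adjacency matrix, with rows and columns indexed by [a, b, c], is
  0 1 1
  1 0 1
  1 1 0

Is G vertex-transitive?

Yes

Every vertex has degree 2, so G is the complete graph K_3. Any permutation of the 3 vertices preserves K_3, so Aut(K_3) = S_3 of order 3! = 6. Under this action every vertex can be carried to every other, so G is vertex-transitive.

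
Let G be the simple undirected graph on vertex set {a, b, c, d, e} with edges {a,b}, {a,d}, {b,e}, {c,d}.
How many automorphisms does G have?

The degree sequence is [2, 2, 1, 2, 1]; the two degree-1 vertices c and e are the ends of a path, so G = P_5. The only nontrivial automorphism of a path is the end-to-end reflection, so Aut(G) ≅ Z_2.

2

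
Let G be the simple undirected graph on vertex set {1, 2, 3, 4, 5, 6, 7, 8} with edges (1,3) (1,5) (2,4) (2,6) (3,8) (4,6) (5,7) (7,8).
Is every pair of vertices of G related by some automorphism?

No

G has two connected components, {1, 3, 5, 7, 8} and {2, 4, 6}; each is 2-regular, so G = C_5 ⊔ C_3. The orbit of 1 under Aut(G) is {1, 3, 5, 7, 8}, which does not contain 2, so G is not vertex-transitive.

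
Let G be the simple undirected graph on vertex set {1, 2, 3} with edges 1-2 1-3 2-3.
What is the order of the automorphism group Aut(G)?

6

Every vertex has degree 2, so G is the complete graph K_3. Every bijection on the vertex set is an automorphism of K_3; hence Aut(K_3) ≅ S_3, order 6.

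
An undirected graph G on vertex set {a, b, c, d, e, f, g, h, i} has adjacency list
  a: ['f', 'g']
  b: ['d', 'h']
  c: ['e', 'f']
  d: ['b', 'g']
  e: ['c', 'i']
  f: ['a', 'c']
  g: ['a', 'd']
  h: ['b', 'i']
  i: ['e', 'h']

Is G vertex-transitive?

G is 2-regular and connected on 9 vertices, i.e. the cycle C_9. C_9 has 9 rotations and 9 reflections, so Aut(C_9) ≅ D_9 of order 18. This group acts transitively on the 9 vertices.

Yes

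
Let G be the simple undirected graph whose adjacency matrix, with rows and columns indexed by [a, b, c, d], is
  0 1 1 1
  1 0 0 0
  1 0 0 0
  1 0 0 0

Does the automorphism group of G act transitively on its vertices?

No

Vertex a is the only vertex of degree 3, so every automorphism fixes it; G is not vertex-transitive.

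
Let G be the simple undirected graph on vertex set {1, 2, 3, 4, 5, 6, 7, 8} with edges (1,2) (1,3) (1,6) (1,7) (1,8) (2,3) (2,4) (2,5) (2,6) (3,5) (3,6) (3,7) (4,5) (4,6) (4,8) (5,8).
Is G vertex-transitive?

No

Vertex 7 is the only vertex of degree 2, so every automorphism fixes it; G is not vertex-transitive.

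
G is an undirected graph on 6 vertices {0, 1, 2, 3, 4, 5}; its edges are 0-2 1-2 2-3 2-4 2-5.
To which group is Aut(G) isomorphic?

S_5

Vertex 2 has degree 5 and every other vertex has degree 1, so G is the star K_{1,5} with centre 2. Any automorphism fixes the centre and permutes the 5 leaves freely, so Aut(G) ≅ S_5 of order 5! = 120.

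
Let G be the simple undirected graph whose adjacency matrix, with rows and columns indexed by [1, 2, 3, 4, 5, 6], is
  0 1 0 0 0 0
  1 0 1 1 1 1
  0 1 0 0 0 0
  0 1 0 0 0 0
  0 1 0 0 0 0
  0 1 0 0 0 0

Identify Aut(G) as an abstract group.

S_5

Vertex 2 has degree 5 and every other vertex has degree 1, so G is the star K_{1,5} with centre 2. The 5 leaves are pairwise interchangeable while the centre is fixed, giving Aut(G) = S_5.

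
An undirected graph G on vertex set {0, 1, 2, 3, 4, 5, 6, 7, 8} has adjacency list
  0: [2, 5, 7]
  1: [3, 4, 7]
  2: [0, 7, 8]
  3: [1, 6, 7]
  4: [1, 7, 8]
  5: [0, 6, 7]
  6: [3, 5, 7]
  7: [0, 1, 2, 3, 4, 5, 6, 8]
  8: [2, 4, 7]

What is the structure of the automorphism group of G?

Vertex 7 is the unique vertex of degree 8; the remaining 8 vertices each have degree 3 and induce a cycle, so G is the wheel on 9 vertices with hub 7. Every automorphism fixes the hub and acts on the rim 8-cycle, so Aut(G) ≅ Aut(C_8) = D_8 of order 16.

D_8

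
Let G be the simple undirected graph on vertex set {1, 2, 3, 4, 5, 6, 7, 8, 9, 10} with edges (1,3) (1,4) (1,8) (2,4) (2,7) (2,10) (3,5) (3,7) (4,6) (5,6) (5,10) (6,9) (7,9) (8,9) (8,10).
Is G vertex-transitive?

Yes

G is 3-regular on 10 vertices with no triangles and no 4-cycles (girth 5): this is the Petersen graph. Viewing the Petersen graph as the Kneser graph K(5,2) — vertices are 2-subsets of {1,…,5}, edges join disjoint pairs — its automorphisms are exactly the permutations of the 5-element set, so Aut ≅ S_5 of order 120. Under this action every vertex can be carried to every other, so G is vertex-transitive.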